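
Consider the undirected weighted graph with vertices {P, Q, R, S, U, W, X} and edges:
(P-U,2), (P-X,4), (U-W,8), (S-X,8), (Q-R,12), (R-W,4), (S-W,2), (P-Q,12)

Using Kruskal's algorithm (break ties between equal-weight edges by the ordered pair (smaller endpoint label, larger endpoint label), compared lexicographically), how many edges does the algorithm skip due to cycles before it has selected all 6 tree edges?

1

Kruskal's algorithm — process edges by increasing weight (ties by edge label):
P-U (2): add. Components now {Q} {X} {S} {P,U} {W} {R}
S-W (2): add. Components now {Q} {X} {S,W} {P,U} {R}
P-X (4): add. Components now {Q} {P,U,X} {S,W} {R}
R-W (4): add. Components now {Q} {P,U,X} {R,S,W}
S-X (8): add. Components now {Q} {P,R,S,U,W,X}
U-W (8): skip — W and U already connected.
P-Q (12): add. Components now {P,Q,R,S,U,W,X}
Edges rejected before the tree was complete: 1.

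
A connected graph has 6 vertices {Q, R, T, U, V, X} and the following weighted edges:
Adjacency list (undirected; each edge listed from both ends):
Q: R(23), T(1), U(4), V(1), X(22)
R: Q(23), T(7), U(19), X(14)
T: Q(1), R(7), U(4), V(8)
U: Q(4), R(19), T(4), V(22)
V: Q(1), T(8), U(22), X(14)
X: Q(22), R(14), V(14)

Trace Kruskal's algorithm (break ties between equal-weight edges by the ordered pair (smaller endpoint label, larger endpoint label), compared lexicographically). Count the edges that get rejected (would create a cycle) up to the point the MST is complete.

2

Kruskal: consider edges lightest-first.
Q—T (1): add. Components now {R} {Q,T} {U} {V} {X}
Q—V (1): add. Components now {R} {Q,T,V} {U} {X}
Q—U (4): add. Components now {R} {Q,T,U,V} {X}
T—U (4): skip — U and T already connected.
R—T (7): add. Components now {Q,R,T,U,V} {X}
T—V (8): skip — V and T already connected.
R—X (14): add. Components now {Q,R,T,U,V,X}
Edges rejected before the tree was complete: 2.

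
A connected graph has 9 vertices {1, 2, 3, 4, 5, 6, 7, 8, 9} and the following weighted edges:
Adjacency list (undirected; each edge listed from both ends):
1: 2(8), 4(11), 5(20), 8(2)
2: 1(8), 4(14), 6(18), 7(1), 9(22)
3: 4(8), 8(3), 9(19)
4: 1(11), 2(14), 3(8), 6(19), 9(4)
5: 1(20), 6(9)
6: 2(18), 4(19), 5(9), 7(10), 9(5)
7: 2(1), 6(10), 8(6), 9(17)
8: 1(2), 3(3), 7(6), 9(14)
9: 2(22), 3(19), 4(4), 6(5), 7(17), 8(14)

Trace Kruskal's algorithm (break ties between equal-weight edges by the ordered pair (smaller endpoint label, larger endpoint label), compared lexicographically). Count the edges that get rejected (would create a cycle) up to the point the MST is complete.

Sort edges by weight, then run Kruskal:
2-7 (1): add — endpoints in different components.
1-8 (2): add — endpoints in different components.
3-8 (3): add — endpoints in different components.
4-9 (4): add — endpoints in different components.
6-9 (5): add — endpoints in different components.
7-8 (6): add — endpoints in different components.
1-2 (8): skip — 1 and 2 already connected.
3-4 (8): add — endpoints in different components.
5-6 (9): add — endpoints in different components.
Edges rejected before the tree was complete: 1.

1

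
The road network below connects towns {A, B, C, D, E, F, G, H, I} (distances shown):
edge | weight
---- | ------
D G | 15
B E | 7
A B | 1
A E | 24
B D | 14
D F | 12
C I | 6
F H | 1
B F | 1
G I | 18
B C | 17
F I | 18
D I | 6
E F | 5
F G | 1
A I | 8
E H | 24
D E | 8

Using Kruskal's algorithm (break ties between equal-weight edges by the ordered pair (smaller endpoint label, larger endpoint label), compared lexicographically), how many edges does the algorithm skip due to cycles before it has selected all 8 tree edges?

Kruskal's algorithm — process edges by increasing weight (ties by edge label):
A B (1): add — endpoints in different components.
B F (1): add — endpoints in different components.
F G (1): add — endpoints in different components.
F H (1): add — endpoints in different components.
E F (5): add — endpoints in different components.
C I (6): add — endpoints in different components.
D I (6): add — endpoints in different components.
B E (7): skip — B and E already connected.
A I (8): add — endpoints in different components.
Edges rejected before the tree was complete: 1.

1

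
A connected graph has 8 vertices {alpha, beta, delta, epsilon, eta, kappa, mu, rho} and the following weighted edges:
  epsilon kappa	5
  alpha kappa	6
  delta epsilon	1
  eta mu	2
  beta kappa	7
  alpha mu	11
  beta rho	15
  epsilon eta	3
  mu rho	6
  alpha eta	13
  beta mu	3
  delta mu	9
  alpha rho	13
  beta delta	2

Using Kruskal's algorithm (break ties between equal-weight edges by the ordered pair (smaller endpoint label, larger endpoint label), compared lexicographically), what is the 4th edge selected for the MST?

Kruskal: consider edges lightest-first.
delta epsilon (1): add — endpoints in different components.
beta delta (2): add — endpoints in different components.
eta mu (2): add — endpoints in different components.
beta mu (3): add — endpoints in different components.
epsilon eta (3): skip — eta and epsilon already connected.
epsilon kappa (5): add — endpoints in different components.
alpha kappa (6): add — endpoints in different components.
mu rho (6): add — endpoints in different components.
The 4th edge added is beta mu.

beta-mu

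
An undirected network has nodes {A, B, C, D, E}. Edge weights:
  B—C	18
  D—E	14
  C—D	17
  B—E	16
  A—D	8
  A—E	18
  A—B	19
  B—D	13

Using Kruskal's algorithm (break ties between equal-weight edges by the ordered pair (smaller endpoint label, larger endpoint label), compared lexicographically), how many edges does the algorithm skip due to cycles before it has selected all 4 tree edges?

Kruskal: consider edges lightest-first.
A—D (8): add. Components now {A,D} {B} {C} {E}
B—D (13): add. Components now {A,B,D} {C} {E}
D—E (14): add. Components now {A,B,D,E} {C}
B—E (16): skip — B and E already connected.
C—D (17): add. Components now {A,B,C,D,E}
Edges rejected before the tree was complete: 1.

1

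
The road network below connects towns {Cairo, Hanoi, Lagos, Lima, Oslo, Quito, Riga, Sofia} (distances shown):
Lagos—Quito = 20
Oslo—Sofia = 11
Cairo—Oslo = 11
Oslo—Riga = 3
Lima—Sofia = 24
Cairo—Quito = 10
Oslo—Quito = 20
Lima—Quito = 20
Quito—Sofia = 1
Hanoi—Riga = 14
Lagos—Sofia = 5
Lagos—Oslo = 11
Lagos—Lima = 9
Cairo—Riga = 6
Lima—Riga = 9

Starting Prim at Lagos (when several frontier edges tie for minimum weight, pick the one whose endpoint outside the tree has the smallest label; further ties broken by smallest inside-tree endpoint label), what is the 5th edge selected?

Oslo-Riga

Grow the tree from Lagos using Prim:
Step 1: cheapest edge leaving the tree is Lagos—Sofia (5); add Sofia.
Step 2: cheapest edge leaving the tree is Quito—Sofia (1); add Quito.
Step 3: cheapest edge leaving the tree is Lagos—Lima (9); add Lima.
Step 4: cheapest edge leaving the tree is Lima—Riga (9); add Riga.
Step 5: cheapest edge leaving the tree is Oslo—Riga (3); add Oslo.
Step 6: cheapest edge leaving the tree is Cairo—Riga (6); add Cairo.
Step 7: cheapest edge leaving the tree is Hanoi—Riga (14); add Hanoi.
The 5th edge added is Oslo—Riga.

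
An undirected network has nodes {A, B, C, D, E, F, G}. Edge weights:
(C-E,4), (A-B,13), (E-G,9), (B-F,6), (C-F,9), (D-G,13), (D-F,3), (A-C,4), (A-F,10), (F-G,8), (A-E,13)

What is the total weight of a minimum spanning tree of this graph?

Kruskal: consider edges lightest-first.
D-F (3): add. Components now {A} {B} {C} {D,F} {E} {G}
A-C (4): add. Components now {A,C} {B} {D,F} {E} {G}
C-E (4): add. Components now {A,C,E} {B} {D,F} {G}
B-F (6): add. Components now {A,C,E} {B,D,F} {G}
F-G (8): add. Components now {A,C,E} {B,D,F,G}
C-F (9): add. Components now {A,B,C,D,E,F,G}
MST edges: D-F, A-C, C-E, B-F, F-G, C-F; total weight 3+4+4+6+8+9 = 34.

34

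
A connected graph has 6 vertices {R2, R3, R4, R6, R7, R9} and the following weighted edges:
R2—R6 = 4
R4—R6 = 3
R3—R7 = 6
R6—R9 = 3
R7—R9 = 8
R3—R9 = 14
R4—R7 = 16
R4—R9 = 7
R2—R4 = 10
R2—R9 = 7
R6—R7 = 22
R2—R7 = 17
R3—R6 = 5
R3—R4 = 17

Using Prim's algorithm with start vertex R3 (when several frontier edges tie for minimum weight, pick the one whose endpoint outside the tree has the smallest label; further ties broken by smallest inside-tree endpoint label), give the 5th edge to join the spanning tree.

R3-R7

Prim, starting at R3.
Step 1: cheapest edge leaving the tree is R3—R6 (5); add R6.
Step 2: cheapest edge leaving the tree is R4—R6 (3); add R4.
Step 3: cheapest edge leaving the tree is R6—R9 (3); add R9.
Step 4: cheapest edge leaving the tree is R2—R6 (4); add R2.
Step 5: cheapest edge leaving the tree is R3—R7 (6); add R7.
The 5th edge added is R3—R7.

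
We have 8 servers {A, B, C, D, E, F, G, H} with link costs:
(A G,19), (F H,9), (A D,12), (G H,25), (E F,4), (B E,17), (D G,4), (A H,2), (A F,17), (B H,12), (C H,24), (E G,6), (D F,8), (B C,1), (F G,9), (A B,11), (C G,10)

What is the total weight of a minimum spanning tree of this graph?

Grow the tree from H using Prim:
Step 1: cheapest edge leaving the tree is A H (2); add A.
Step 2: cheapest edge leaving the tree is F H (9); add F.
Step 3: cheapest edge leaving the tree is E F (4); add E.
Step 4: cheapest edge leaving the tree is E G (6); add G.
Step 5: cheapest edge leaving the tree is D G (4); add D.
Step 6: cheapest edge leaving the tree is C G (10); add C.
Step 7: cheapest edge leaving the tree is B C (1); add B.
MST edges: A H, F H, E F, E G, D G, C G, B C; total weight 2+9+4+6+4+10+1 = 36.

36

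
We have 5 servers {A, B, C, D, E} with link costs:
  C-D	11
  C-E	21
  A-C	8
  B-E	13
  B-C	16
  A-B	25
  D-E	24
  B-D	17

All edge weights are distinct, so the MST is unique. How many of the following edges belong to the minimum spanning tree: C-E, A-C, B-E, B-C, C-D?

Sort edges by weight, then run Kruskal:
A-C (8): add — endpoints in different components.
C-D (11): add — endpoints in different components.
B-E (13): add — endpoints in different components.
B-C (16): add — endpoints in different components.
MST edge set: {A-C, C-D, B-E, B-C}.
Of the listed edges, {A-C, B-E, B-C, C-D} are in the MST → 4.

4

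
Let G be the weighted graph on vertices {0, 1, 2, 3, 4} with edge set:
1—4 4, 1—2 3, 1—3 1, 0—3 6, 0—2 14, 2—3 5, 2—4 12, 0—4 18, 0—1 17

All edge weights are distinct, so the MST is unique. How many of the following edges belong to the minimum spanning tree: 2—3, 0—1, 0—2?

0

Kruskal's algorithm — process edges by increasing weight (ties by edge label):
1—3 (1): add. Components now {0} {1,3} {2} {4}
1—2 (3): add. Components now {0} {1,2,3} {4}
1—4 (4): add. Components now {0} {1,2,3,4}
2—3 (5): skip — 2 and 3 already connected.
0—3 (6): add. Components now {0,1,2,3,4}
MST edge set: {1—3, 1—2, 1—4, 0—3}.
Of the listed edges, {} are in the MST → 0.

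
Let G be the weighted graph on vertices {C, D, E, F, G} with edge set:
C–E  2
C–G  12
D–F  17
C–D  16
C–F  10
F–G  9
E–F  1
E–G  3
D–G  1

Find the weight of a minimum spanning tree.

7

Kruskal's algorithm — process edges by increasing weight (ties by edge label):
D–G (1): add. Components now {C} {D,G} {E} {F}
E–F (1): add. Components now {C} {D,G} {E,F}
C–E (2): add. Components now {C,E,F} {D,G}
E–G (3): add. Components now {C,D,E,F,G}
MST edges: D–G, E–F, C–E, E–G; total weight 1+1+2+3 = 7.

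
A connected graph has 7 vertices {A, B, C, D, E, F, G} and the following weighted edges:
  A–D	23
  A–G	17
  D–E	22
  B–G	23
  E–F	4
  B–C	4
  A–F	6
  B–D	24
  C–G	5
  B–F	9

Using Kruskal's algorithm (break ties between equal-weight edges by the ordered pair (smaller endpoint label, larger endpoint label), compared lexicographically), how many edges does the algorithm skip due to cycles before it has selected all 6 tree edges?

Kruskal: consider edges lightest-first.
B–C (4): add. Components now {A} {B,C} {D} {E} {F} {G}
E–F (4): add. Components now {A} {B,C} {D} {E,F} {G}
C–G (5): add. Components now {A} {B,C,G} {D} {E,F}
A–F (6): add. Components now {A,E,F} {B,C,G} {D}
B–F (9): add. Components now {A,B,C,E,F,G} {D}
A–G (17): skip — A and G already connected.
D–E (22): add. Components now {A,B,C,D,E,F,G}
Edges rejected before the tree was complete: 1.

1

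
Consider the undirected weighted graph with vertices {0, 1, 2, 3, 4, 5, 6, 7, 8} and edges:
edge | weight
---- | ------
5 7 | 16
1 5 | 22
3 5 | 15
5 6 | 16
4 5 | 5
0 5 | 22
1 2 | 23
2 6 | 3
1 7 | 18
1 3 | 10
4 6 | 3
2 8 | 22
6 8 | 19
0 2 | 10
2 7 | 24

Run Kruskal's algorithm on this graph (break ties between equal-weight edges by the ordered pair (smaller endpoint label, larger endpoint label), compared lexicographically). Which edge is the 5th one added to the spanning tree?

Kruskal: consider edges lightest-first.
2 6 (3): add — endpoints in different components.
4 6 (3): add — endpoints in different components.
4 5 (5): add — endpoints in different components.
0 2 (10): add — endpoints in different components.
1 3 (10): add — endpoints in different components.
3 5 (15): add — endpoints in different components.
5 6 (16): skip — 5 and 6 already connected.
5 7 (16): add — endpoints in different components.
1 7 (18): skip — 1 and 7 already connected.
6 8 (19): add — endpoints in different components.
The 5th edge added is 1 3.

1-3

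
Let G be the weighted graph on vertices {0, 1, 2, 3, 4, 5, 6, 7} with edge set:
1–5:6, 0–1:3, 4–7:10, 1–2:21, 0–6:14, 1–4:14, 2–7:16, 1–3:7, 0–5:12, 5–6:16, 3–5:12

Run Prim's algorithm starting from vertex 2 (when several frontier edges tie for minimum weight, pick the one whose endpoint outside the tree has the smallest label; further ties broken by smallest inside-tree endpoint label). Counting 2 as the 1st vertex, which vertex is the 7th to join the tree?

3

Prim, starting at 2.
Step 1: frontier [2–7 16, 1–2 21] → take 2–7 (16); add 7.
Step 2: frontier [1–2 21, 4–7 10] → take 4–7 (10); add 4.
Step 3: frontier [1–2 21, 1–4 14] → take 1–4 (14); add 1.
Step 4: frontier [0–1 3, 1–5 6, 1–3 7] → take 0–1 (3); add 0.
Step 5: frontier [0–5 12, 0–6 14, 1–5 6, 1–3 7] → take 1–5 (6); add 5.
Step 6: frontier [0–6 14, 1–3 7, 3–5 12, 5–6 16] → take 1–3 (7); add 3.
Step 7: frontier [0–6 14, 5–6 16] → take 0–6 (14); add 6.
Vertex order: 2, 7, 4, 1, 0, 5, 3, 6. The 7th vertex is 3.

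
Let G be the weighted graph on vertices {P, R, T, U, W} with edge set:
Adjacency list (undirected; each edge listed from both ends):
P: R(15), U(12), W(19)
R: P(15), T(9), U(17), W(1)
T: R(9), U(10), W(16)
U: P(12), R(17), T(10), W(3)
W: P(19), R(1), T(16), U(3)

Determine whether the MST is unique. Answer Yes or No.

Sort edges by weight, then run Kruskal:
R—W (1): add. Components now {R,W} {T} {P} {U}
U—W (3): add. Components now {R,U,W} {T} {P}
R—T (9): add. Components now {R,T,U,W} {P}
T—U (10): skip — T and U already connected.
P—U (12): add. Components now {P,R,T,U,W}
Every non-tree edge has weight strictly greater than the heaviest edge on the tree path between its endpoints, so the MST is unique.

Yes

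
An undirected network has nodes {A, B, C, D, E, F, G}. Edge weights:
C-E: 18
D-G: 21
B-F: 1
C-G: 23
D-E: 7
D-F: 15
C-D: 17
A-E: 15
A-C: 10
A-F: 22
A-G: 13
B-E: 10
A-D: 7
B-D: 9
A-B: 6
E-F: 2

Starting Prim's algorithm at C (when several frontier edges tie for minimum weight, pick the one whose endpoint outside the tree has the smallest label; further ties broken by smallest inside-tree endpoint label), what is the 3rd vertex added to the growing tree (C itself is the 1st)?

Grow the tree from C using Prim:
Step 1: cheapest edge leaving the tree is A-C (10); add A.
Step 2: cheapest edge leaving the tree is A-B (6); add B.
Step 3: cheapest edge leaving the tree is B-F (1); add F.
Step 4: cheapest edge leaving the tree is E-F (2); add E.
Step 5: cheapest edge leaving the tree is A-D (7); add D.
Step 6: cheapest edge leaving the tree is A-G (13); add G.
Vertex order: C, A, B, F, E, D, G. The 3rd vertex is B.

B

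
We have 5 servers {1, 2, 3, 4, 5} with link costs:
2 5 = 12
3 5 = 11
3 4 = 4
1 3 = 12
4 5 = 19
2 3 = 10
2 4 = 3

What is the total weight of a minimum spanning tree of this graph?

30

Kruskal's algorithm — process edges by increasing weight (ties by edge label):
2 4 (3): add. Components now {1} {2,4} {3} {5}
3 4 (4): add. Components now {1} {2,3,4} {5}
2 3 (10): skip — 2 and 3 already connected.
3 5 (11): add. Components now {1} {2,3,4,5}
1 3 (12): add. Components now {1,2,3,4,5}
MST edges: 2 4, 3 4, 3 5, 1 3; total weight 3+4+11+12 = 30.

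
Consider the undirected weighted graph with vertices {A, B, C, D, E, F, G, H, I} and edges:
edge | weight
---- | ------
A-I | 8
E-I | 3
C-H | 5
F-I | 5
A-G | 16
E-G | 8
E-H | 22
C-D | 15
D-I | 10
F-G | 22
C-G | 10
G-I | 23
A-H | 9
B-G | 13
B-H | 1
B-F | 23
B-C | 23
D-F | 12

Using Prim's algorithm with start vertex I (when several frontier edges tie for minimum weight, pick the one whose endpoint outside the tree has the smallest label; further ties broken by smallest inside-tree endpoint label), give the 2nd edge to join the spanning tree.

Prim, starting at I.
Step 1: cheapest edge leaving the tree is E-I (3); add E.
Step 2: cheapest edge leaving the tree is F-I (5); add F.
Step 3: cheapest edge leaving the tree is A-I (8); add A.
Step 4: cheapest edge leaving the tree is E-G (8); add G.
Step 5: cheapest edge leaving the tree is A-H (9); add H.
Step 6: cheapest edge leaving the tree is B-H (1); add B.
Step 7: cheapest edge leaving the tree is C-H (5); add C.
Step 8: cheapest edge leaving the tree is D-I (10); add D.
The 2nd edge added is F-I.

F-I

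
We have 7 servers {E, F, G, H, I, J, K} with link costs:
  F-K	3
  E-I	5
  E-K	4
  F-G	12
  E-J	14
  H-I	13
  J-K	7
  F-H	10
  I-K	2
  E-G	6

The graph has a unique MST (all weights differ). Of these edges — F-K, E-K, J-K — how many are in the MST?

3

Kruskal's algorithm — process edges by increasing weight (ties by edge label):
I-K (2): add — endpoints in different components.
F-K (3): add — endpoints in different components.
E-K (4): add — endpoints in different components.
E-I (5): skip — E and I already connected.
E-G (6): add — endpoints in different components.
J-K (7): add — endpoints in different components.
F-H (10): add — endpoints in different components.
MST edge set: {I-K, F-K, E-K, E-G, J-K, F-H}.
Of the listed edges, {F-K, E-K, J-K} are in the MST → 3.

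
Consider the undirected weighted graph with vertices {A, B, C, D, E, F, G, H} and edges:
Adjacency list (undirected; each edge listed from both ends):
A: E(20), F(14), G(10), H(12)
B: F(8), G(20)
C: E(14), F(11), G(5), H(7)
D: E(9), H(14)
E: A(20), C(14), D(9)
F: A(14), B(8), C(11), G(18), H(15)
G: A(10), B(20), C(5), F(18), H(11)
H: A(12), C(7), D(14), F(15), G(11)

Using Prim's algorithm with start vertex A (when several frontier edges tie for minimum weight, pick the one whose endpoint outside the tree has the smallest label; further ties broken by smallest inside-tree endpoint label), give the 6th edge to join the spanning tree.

Prim's algorithm from A:
Step 1: cheapest edge leaving the tree is A—G (10); add G.
Step 2: cheapest edge leaving the tree is C—G (5); add C.
Step 3: cheapest edge leaving the tree is C—H (7); add H.
Step 4: cheapest edge leaving the tree is C—F (11); add F.
Step 5: cheapest edge leaving the tree is B—F (8); add B.
Step 6: cheapest edge leaving the tree is D—H (14); add D.
Step 7: cheapest edge leaving the tree is D—E (9); add E.
The 6th edge added is D—H.

D-H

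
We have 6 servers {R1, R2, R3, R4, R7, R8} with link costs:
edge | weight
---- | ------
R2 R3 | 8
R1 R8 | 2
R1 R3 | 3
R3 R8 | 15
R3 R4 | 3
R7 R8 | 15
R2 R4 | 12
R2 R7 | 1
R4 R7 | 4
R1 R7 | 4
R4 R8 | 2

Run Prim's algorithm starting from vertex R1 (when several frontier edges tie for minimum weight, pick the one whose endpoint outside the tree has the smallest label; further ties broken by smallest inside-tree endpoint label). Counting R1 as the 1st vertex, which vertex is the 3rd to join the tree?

Grow the tree from R1 using Prim:
Step 1: cheapest edge leaving the tree is R1 R8 (2); add R8.
Step 2: cheapest edge leaving the tree is R4 R8 (2); add R4.
Step 3: cheapest edge leaving the tree is R1 R3 (3); add R3.
Step 4: cheapest edge leaving the tree is R1 R7 (4); add R7.
Step 5: cheapest edge leaving the tree is R2 R7 (1); add R2.
Vertex order: R1, R8, R4, R3, R7, R2. The 3rd vertex is R4.

R4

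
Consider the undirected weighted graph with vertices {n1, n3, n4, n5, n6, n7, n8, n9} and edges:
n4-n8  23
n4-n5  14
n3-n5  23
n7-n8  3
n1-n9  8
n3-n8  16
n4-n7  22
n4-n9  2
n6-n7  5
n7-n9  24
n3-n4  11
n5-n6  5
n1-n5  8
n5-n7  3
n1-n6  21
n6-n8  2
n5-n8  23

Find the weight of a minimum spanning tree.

Prim's algorithm from n3:
Step 1: cheapest edge leaving the tree is n3-n4 (11); add n4.
Step 2: cheapest edge leaving the tree is n4-n9 (2); add n9.
Step 3: cheapest edge leaving the tree is n1-n9 (8); add n1.
Step 4: cheapest edge leaving the tree is n1-n5 (8); add n5.
Step 5: cheapest edge leaving the tree is n5-n7 (3); add n7.
Step 6: cheapest edge leaving the tree is n7-n8 (3); add n8.
Step 7: cheapest edge leaving the tree is n6-n8 (2); add n6.
MST edges: n3-n4, n4-n9, n1-n9, n1-n5, n5-n7, n7-n8, n6-n8; total weight 11+2+8+8+3+3+2 = 37.

37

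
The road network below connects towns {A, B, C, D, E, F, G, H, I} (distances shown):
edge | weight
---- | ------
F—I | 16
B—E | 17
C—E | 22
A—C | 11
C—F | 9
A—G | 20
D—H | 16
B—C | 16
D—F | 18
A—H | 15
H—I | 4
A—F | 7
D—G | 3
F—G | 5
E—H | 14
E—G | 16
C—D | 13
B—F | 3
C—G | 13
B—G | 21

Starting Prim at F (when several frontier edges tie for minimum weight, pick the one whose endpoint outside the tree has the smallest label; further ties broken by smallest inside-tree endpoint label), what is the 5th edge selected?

Prim's algorithm from F:
Step 1: cheapest edge leaving the tree is B—F (3); add B.
Step 2: cheapest edge leaving the tree is F—G (5); add G.
Step 3: cheapest edge leaving the tree is D—G (3); add D.
Step 4: cheapest edge leaving the tree is A—F (7); add A.
Step 5: cheapest edge leaving the tree is C—F (9); add C.
Step 6: cheapest edge leaving the tree is A—H (15); add H.
Step 7: cheapest edge leaving the tree is H—I (4); add I.
Step 8: cheapest edge leaving the tree is E—H (14); add E.
The 5th edge added is C—F.

C-F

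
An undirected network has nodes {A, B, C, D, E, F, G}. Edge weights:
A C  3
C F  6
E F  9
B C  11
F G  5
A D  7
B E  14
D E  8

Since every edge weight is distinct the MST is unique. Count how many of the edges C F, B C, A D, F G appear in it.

4

Sort edges by weight, then run Kruskal:
A C (3): add. Components now {A,C} {B} {D} {E} {F} {G}
F G (5): add. Components now {A,C} {B} {D} {E} {F,G}
C F (6): add. Components now {A,C,F,G} {B} {D} {E}
A D (7): add. Components now {A,C,D,F,G} {B} {E}
D E (8): add. Components now {A,C,D,E,F,G} {B}
E F (9): skip — E and F already connected.
B C (11): add. Components now {A,B,C,D,E,F,G}
MST edge set: {A C, F G, C F, A D, D E, B C}.
Of the listed edges, {C F, B C, A D, F G} are in the MST → 4.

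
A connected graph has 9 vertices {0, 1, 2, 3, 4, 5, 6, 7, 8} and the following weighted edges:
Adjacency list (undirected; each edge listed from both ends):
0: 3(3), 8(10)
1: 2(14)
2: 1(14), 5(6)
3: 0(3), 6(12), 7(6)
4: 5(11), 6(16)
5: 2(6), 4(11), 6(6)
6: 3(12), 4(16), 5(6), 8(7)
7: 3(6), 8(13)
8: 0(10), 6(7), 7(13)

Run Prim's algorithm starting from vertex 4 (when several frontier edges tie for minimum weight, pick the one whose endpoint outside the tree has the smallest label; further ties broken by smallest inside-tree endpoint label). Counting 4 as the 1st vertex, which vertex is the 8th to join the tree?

Grow the tree from 4 using Prim:
Step 1: frontier [4 5 11, 4 6 16] → take 4 5 (11); add 5.
Step 2: frontier [4 6 16, 2 5 6, 5 6 6] → take 2 5 (6); add 2.
Step 3: frontier [1 2 14, 4 6 16, 5 6 6] → take 5 6 (6); add 6.
Step 4: frontier [1 2 14, 6 8 7, 3 6 12] → take 6 8 (7); add 8.
Step 5: frontier [1 2 14, 3 6 12, 0 8 10, 7 8 13] → take 0 8 (10); add 0.
Step 6: frontier [0 3 3, 1 2 14, 3 6 12, 7 8 13] → take 0 3 (3); add 3.
Step 7: frontier [1 2 14, 3 7 6, 7 8 13] → take 3 7 (6); add 7.
Step 8: frontier [1 2 14] → take 1 2 (14); add 1.
Vertex order: 4, 5, 2, 6, 8, 0, 3, 7, 1. The 8th vertex is 7.

7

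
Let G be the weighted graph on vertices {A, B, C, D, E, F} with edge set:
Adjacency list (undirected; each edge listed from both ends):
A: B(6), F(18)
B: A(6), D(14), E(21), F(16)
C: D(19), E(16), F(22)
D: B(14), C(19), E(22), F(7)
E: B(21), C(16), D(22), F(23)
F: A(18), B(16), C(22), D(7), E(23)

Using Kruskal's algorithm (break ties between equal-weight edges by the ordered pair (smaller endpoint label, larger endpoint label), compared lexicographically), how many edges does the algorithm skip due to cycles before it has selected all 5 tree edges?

Kruskal's algorithm — process edges by increasing weight (ties by edge label):
A—B (6): add — endpoints in different components.
D—F (7): add — endpoints in different components.
B—D (14): add — endpoints in different components.
B—F (16): skip — B and F already connected.
C—E (16): add — endpoints in different components.
A—F (18): skip — A and F already connected.
C—D (19): add — endpoints in different components.
Edges rejected before the tree was complete: 2.

2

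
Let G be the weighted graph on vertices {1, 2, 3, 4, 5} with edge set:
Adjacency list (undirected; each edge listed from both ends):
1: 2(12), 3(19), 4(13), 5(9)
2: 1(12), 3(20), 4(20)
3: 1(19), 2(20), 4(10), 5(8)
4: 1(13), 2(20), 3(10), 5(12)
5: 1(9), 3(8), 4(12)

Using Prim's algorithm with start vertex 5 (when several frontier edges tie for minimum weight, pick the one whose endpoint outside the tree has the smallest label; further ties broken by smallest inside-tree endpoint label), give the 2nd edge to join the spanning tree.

Grow the tree from 5 using Prim:
Step 1: cheapest edge leaving the tree is 3-5 (8); add 3.
Step 2: cheapest edge leaving the tree is 1-5 (9); add 1.
Step 3: cheapest edge leaving the tree is 3-4 (10); add 4.
Step 4: cheapest edge leaving the tree is 1-2 (12); add 2.
The 2nd edge added is 1-5.

1-5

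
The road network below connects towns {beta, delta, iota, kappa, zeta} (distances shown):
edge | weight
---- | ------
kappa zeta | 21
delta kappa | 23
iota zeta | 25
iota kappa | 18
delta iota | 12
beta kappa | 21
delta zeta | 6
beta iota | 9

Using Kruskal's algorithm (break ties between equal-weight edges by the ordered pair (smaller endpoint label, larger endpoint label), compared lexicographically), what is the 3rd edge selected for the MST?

Kruskal's algorithm — process edges by increasing weight (ties by edge label):
delta zeta (6): add — endpoints in different components.
beta iota (9): add — endpoints in different components.
delta iota (12): add — endpoints in different components.
iota kappa (18): add — endpoints in different components.
The 3rd edge added is delta iota.

delta-iota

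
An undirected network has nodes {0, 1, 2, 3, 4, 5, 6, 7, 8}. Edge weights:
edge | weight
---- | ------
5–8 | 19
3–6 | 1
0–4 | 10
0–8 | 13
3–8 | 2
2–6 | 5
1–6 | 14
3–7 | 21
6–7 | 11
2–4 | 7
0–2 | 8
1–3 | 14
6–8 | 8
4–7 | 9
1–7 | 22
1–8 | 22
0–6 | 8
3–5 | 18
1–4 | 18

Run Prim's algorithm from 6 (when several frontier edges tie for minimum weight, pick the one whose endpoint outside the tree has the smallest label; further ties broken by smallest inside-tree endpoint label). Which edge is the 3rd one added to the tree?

2-6

Grow the tree from 6 using Prim:
Step 1: cheapest edge leaving the tree is 3–6 (1); add 3.
Step 2: cheapest edge leaving the tree is 3–8 (2); add 8.
Step 3: cheapest edge leaving the tree is 2–6 (5); add 2.
Step 4: cheapest edge leaving the tree is 2–4 (7); add 4.
Step 5: cheapest edge leaving the tree is 0–2 (8); add 0.
Step 6: cheapest edge leaving the tree is 4–7 (9); add 7.
Step 7: cheapest edge leaving the tree is 1–3 (14); add 1.
Step 8: cheapest edge leaving the tree is 3–5 (18); add 5.
The 3rd edge added is 2–6.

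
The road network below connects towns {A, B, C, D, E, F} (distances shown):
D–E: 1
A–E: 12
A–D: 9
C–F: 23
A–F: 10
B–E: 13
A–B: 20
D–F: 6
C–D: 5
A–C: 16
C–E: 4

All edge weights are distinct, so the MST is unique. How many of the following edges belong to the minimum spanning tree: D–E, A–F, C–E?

Kruskal's algorithm — process edges by increasing weight (ties by edge label):
D–E (1): add. Components now {A} {B} {C} {D,E} {F}
C–E (4): add. Components now {A} {B} {C,D,E} {F}
C–D (5): skip — C and D already connected.
D–F (6): add. Components now {A} {B} {C,D,E,F}
A–D (9): add. Components now {A,C,D,E,F} {B}
A–F (10): skip — A and F already connected.
A–E (12): skip — A and E already connected.
B–E (13): add. Components now {A,B,C,D,E,F}
MST edge set: {D–E, C–E, D–F, A–D, B–E}.
Of the listed edges, {D–E, C–E} are in the MST → 2.

2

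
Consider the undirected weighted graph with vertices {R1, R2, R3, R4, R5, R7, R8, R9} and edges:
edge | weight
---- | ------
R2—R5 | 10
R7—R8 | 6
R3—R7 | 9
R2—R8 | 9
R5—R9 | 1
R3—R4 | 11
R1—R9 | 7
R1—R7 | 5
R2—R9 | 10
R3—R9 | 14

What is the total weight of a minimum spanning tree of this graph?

Kruskal: consider edges lightest-first.
R5—R9 (1): add — endpoints in different components.
R1—R7 (5): add — endpoints in different components.
R7—R8 (6): add — endpoints in different components.
R1—R9 (7): add — endpoints in different components.
R2—R8 (9): add — endpoints in different components.
R3—R7 (9): add — endpoints in different components.
R2—R5 (10): skip — R5 and R2 already connected.
R2—R9 (10): skip — R2 and R9 already connected.
R3—R4 (11): add — endpoints in different components.
MST edges: R5—R9, R1—R7, R7—R8, R1—R9, R2—R8, R3—R7, R3—R4; total weight 1+5+6+7+9+9+11 = 48.

48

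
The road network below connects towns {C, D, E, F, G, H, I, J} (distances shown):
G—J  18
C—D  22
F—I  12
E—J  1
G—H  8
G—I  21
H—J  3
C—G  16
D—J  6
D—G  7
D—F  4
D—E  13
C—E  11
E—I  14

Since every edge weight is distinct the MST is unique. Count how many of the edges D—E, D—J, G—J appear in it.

1

Sort edges by weight, then run Kruskal:
E—J (1): add — endpoints in different components.
H—J (3): add — endpoints in different components.
D—F (4): add — endpoints in different components.
D—J (6): add — endpoints in different components.
D—G (7): add — endpoints in different components.
G—H (8): skip — G and H already connected.
C—E (11): add — endpoints in different components.
F—I (12): add — endpoints in different components.
MST edge set: {E—J, H—J, D—F, D—J, D—G, C—E, F—I}.
Of the listed edges, {D—J} are in the MST → 1.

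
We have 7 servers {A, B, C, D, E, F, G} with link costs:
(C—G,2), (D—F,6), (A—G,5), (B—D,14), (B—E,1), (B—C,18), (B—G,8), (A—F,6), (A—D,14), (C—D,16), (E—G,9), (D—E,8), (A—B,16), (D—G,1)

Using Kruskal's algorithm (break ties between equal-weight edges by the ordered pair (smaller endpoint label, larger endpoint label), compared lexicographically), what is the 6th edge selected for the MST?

Kruskal's algorithm — process edges by increasing weight (ties by edge label):
B—E (1): add. Components now {A} {B,E} {C} {D} {F} {G}
D—G (1): add. Components now {A} {B,E} {C} {D,G} {F}
C—G (2): add. Components now {A} {B,E} {C,D,G} {F}
A—G (5): add. Components now {A,C,D,G} {B,E} {F}
A—F (6): add. Components now {A,C,D,F,G} {B,E}
D—F (6): skip — D and F already connected.
B—G (8): add. Components now {A,B,C,D,E,F,G}
The 6th edge added is B—G.

B-G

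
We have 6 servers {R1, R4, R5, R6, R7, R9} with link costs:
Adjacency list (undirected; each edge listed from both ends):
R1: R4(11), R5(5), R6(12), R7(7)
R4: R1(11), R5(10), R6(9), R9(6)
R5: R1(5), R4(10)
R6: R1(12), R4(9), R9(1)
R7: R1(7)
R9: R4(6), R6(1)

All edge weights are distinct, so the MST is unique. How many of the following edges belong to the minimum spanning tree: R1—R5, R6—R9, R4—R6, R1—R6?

Kruskal: consider edges lightest-first.
R6—R9 (1): add — endpoints in different components.
R1—R5 (5): add — endpoints in different components.
R4—R9 (6): add — endpoints in different components.
R1—R7 (7): add — endpoints in different components.
R4—R6 (9): skip — R6 and R4 already connected.
R4—R5 (10): add — endpoints in different components.
MST edge set: {R6—R9, R1—R5, R4—R9, R1—R7, R4—R5}.
Of the listed edges, {R1—R5, R6—R9} are in the MST → 2.

2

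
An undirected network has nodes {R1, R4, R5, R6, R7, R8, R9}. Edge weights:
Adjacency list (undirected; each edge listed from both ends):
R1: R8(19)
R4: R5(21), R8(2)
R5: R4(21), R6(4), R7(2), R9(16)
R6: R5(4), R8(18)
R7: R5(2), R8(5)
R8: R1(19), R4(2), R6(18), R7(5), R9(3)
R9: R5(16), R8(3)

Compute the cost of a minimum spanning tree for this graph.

Kruskal: consider edges lightest-first.
R4–R8 (2): add — endpoints in different components.
R5–R7 (2): add — endpoints in different components.
R8–R9 (3): add — endpoints in different components.
R5–R6 (4): add — endpoints in different components.
R7–R8 (5): add — endpoints in different components.
R5–R9 (16): skip — R5 and R9 already connected.
R6–R8 (18): skip — R6 and R8 already connected.
R1–R8 (19): add — endpoints in different components.
MST edges: R4–R8, R5–R7, R8–R9, R5–R6, R7–R8, R1–R8; total weight 2+2+3+4+5+19 = 35.

35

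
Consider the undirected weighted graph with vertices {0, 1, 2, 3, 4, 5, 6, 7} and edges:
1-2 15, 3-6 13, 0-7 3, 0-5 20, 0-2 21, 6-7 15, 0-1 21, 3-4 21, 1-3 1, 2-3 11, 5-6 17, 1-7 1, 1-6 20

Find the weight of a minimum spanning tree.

Grow the tree from 5 using Prim:
Step 1: frontier [5-6 17, 0-5 20] → take 5-6 (17); add 6.
Step 2: frontier [0-5 20, 3-6 13, 6-7 15, 1-6 20] → take 3-6 (13); add 3.
Step 3: frontier [1-3 1, 2-3 11, 3-4 21, 0-5 20, 6-7 15, 1-6 20] → take 1-3 (1); add 1.
Step 4: frontier [1-7 1, 1-2 15, 0-1 21, 2-3 11, 3-4 21, 0-5 20, 6-7 15] → take 1-7 (1); add 7.
Step 5: frontier [1-2 15, 0-1 21, 2-3 11, 3-4 21, 0-5 20, 0-7 3] → take 0-7 (3); add 0.
Step 6: frontier [0-2 21, 1-2 15, 2-3 11, 3-4 21] → take 2-3 (11); add 2.
Step 7: frontier [3-4 21] → take 3-4 (21); add 4.
MST edges: 5-6, 3-6, 1-3, 1-7, 0-7, 2-3, 3-4; total weight 17+13+1+1+3+11+21 = 67.

67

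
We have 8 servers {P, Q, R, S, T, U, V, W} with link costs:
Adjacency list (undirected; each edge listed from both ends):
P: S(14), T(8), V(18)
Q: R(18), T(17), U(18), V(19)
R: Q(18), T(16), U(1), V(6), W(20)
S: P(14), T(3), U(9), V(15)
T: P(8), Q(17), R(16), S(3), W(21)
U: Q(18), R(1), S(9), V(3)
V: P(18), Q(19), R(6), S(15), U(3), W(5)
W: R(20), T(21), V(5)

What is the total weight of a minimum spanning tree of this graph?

46

Sort edges by weight, then run Kruskal:
R-U (1): add — endpoints in different components.
S-T (3): add — endpoints in different components.
U-V (3): add — endpoints in different components.
V-W (5): add — endpoints in different components.
R-V (6): skip — V and R already connected.
P-T (8): add — endpoints in different components.
S-U (9): add — endpoints in different components.
P-S (14): skip — P and S already connected.
S-V (15): skip — S and V already connected.
R-T (16): skip — T and R already connected.
Q-T (17): add — endpoints in different components.
MST edges: R-U, S-T, U-V, V-W, P-T, S-U, Q-T; total weight 1+3+3+5+8+9+17 = 46.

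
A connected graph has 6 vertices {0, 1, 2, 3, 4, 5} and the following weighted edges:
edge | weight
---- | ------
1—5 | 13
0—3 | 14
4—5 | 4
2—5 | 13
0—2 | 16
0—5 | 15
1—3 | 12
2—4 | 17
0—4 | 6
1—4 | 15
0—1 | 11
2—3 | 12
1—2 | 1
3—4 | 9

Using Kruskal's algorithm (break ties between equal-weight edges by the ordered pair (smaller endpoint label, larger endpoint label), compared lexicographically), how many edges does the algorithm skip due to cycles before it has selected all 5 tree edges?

Kruskal: consider edges lightest-first.
1—2 (1): add. Components now {0} {1,2} {3} {4} {5}
4—5 (4): add. Components now {0} {1,2} {3} {4,5}
0—4 (6): add. Components now {0,4,5} {1,2} {3}
3—4 (9): add. Components now {0,3,4,5} {1,2}
0—1 (11): add. Components now {0,1,2,3,4,5}
Edges rejected before the tree was complete: 0.

0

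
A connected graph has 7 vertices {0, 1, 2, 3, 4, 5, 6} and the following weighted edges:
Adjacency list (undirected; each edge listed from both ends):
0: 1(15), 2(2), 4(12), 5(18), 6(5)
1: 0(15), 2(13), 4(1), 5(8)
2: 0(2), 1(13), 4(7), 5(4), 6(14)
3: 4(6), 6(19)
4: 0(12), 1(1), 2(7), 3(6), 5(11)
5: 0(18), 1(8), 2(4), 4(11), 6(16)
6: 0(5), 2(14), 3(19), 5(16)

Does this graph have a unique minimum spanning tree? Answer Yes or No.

Yes

Kruskal's algorithm — process edges by increasing weight (ties by edge label):
1 4 (1): add. Components now {0} {1,4} {2} {3} {5} {6}
0 2 (2): add. Components now {0,2} {1,4} {3} {5} {6}
2 5 (4): add. Components now {0,2,5} {1,4} {3} {6}
0 6 (5): add. Components now {0,2,5,6} {1,4} {3}
3 4 (6): add. Components now {0,2,5,6} {1,3,4}
2 4 (7): add. Components now {0,1,2,3,4,5,6}
Every non-tree edge has weight strictly greater than the heaviest edge on the tree path between its endpoints, so the MST is unique.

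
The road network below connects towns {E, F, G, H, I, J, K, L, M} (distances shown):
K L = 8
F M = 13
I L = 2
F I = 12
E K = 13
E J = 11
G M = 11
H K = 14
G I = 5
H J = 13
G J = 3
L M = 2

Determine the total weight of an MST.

Grow the tree from G using Prim:
Step 1: cheapest edge leaving the tree is G J (3); add J.
Step 2: cheapest edge leaving the tree is G I (5); add I.
Step 3: cheapest edge leaving the tree is I L (2); add L.
Step 4: cheapest edge leaving the tree is L M (2); add M.
Step 5: cheapest edge leaving the tree is K L (8); add K.
Step 6: cheapest edge leaving the tree is E J (11); add E.
Step 7: cheapest edge leaving the tree is F I (12); add F.
Step 8: cheapest edge leaving the tree is H J (13); add H.
MST edges: G J, G I, I L, L M, K L, E J, F I, H J; total weight 3+5+2+2+8+11+12+13 = 56.

56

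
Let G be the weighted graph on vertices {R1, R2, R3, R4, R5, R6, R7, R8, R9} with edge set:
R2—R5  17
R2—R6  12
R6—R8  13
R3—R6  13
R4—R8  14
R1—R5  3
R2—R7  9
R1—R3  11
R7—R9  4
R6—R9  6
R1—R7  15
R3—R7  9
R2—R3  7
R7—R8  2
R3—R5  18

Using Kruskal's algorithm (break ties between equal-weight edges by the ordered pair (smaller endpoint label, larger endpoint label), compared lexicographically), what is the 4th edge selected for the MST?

Kruskal: consider edges lightest-first.
R7—R8 (2): add — endpoints in different components.
R1—R5 (3): add — endpoints in different components.
R7—R9 (4): add — endpoints in different components.
R6—R9 (6): add — endpoints in different components.
R2—R3 (7): add — endpoints in different components.
R2—R7 (9): add — endpoints in different components.
R3—R7 (9): skip — R7 and R3 already connected.
R1—R3 (11): add — endpoints in different components.
R2—R6 (12): skip — R6 and R2 already connected.
R3—R6 (13): skip — R6 and R3 already connected.
R6—R8 (13): skip — R6 and R8 already connected.
R4—R8 (14): add — endpoints in different components.
The 4th edge added is R6—R9.

R6-R9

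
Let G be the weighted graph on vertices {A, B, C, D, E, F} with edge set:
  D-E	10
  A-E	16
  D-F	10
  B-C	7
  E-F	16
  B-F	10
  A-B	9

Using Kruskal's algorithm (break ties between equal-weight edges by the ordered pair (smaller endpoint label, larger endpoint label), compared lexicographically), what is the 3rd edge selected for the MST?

Kruskal's algorithm — process edges by increasing weight (ties by edge label):
B-C (7): add — endpoints in different components.
A-B (9): add — endpoints in different components.
B-F (10): add — endpoints in different components.
D-E (10): add — endpoints in different components.
D-F (10): add — endpoints in different components.
The 3rd edge added is B-F.

B-F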